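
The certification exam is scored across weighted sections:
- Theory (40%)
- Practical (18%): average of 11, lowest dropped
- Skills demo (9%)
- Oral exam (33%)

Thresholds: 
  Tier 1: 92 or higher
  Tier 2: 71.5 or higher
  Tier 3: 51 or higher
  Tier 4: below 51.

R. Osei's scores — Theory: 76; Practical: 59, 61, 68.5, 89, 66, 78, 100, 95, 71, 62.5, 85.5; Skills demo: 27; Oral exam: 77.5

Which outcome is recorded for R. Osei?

Tier 2

Practical: drop 59 → average of remaining 10 = 776.5/10 = 77.65
Weighted total:
  Theory 76 × 0.4 = 30.4
  Practical 77.65 × 0.18 = 13.977
  Skills demo 27 × 0.09 = 2.43
  Oral exam 77.5 × 0.33 = 25.575
Sum = 72.382
72.382 is ≥ 71.5 and < 92 → Tier 2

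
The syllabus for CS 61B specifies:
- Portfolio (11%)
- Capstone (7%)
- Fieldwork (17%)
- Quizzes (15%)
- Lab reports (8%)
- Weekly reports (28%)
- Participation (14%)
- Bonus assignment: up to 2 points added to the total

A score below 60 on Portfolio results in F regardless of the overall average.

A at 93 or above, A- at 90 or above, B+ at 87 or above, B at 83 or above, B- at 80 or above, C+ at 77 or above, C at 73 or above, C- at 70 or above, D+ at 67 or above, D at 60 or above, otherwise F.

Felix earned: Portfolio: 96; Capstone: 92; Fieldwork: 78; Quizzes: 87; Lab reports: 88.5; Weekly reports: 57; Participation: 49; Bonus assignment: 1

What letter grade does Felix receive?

C

Portfolio score 96 ≥ 60: minimum met.
Weighted total:
  Portfolio 96 × 0.11 = 10.56
  Capstone 92 × 0.07 = 6.44
  Fieldwork 78 × 0.17 = 13.26
  Quizzes 87 × 0.15 = 13.05
  Lab reports 88.5 × 0.08 = 7.08
  Weekly reports 57 × 0.28 = 15.96
  Participation 49 × 0.14 = 6.86
Sum = 73.21
Bonus assignment: 73.21 + 1 = 74.21
74.21 is ≥ 73 and < 77 → C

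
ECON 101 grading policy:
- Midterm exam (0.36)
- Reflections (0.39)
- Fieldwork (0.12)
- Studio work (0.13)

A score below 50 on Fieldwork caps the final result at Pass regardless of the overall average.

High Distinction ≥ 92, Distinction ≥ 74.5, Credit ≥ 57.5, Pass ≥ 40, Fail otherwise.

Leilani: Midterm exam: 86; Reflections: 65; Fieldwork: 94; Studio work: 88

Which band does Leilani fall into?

Distinction

Fieldwork score 94 ≥ 50: minimum met.
Weighted total:
  Midterm exam 86 × 0.36 = 30.96
  Reflections 65 × 0.39 = 25.35
  Fieldwork 94 × 0.12 = 11.28
  Studio work 88 × 0.13 = 11.44
Sum = 79.03
79.03 is ≥ 74.5 and < 92 → Distinction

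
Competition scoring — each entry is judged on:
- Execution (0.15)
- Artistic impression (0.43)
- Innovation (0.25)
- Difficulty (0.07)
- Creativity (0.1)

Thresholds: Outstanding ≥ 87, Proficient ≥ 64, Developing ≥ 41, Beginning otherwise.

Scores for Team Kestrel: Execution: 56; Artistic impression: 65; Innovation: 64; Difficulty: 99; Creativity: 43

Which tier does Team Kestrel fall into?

Developing

Weighted total:
  Execution 56 × 0.15 = 8.4
  Artistic impression 65 × 0.43 = 27.95
  Innovation 64 × 0.25 = 16
  Difficulty 99 × 0.07 = 6.93
  Creativity 43 × 0.1 = 4.3
Sum = 63.58
63.58 is ≥ 41 and < 64 → Developing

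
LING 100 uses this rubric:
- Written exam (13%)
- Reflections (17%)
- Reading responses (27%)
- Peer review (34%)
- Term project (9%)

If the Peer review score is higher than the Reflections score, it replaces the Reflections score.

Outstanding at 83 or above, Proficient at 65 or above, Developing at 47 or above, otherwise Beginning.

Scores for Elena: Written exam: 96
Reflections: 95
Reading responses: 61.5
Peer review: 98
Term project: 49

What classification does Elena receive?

Peer review (98) > Reflections (95), so Reflections counts as 98.
Weighted total:
  Written exam 96 × 0.13 = 12.48
  Reflections 98 × 0.17 = 16.66
  Reading responses 61.5 × 0.27 = 16.605
  Peer review 98 × 0.34 = 33.32
  Term project 49 × 0.09 = 4.41
Sum = 83.475
83.475 ≥ 83 → Outstanding

Outstanding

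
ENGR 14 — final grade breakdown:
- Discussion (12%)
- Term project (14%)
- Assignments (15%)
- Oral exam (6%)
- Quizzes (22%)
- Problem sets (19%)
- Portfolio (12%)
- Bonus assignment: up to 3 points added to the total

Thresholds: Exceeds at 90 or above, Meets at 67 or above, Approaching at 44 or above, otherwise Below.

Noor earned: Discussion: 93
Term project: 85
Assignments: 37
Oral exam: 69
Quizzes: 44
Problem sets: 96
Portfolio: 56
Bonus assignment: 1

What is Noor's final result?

Meets

Weighted total:
  Discussion 93 × 0.12 = 11.16
  Term project 85 × 0.14 = 11.9
  Assignments 37 × 0.15 = 5.55
  Oral exam 69 × 0.06 = 4.14
  Quizzes 44 × 0.22 = 9.68
  Problem sets 96 × 0.19 = 18.24
  Portfolio 56 × 0.12 = 6.72
Sum = 67.39
Bonus assignment: 67.39 + 1 = 68.39
68.39 is ≥ 67 and < 90 → Meets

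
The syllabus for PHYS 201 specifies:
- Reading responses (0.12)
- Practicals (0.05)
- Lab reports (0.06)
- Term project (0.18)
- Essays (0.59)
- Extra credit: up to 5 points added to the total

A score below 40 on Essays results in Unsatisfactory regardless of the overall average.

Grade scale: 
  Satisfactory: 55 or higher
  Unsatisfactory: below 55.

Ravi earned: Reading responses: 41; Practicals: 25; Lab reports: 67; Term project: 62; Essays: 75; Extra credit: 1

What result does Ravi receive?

Satisfactory

Essays score 75 ≥ 40: minimum met.
Weighted total:
  Reading responses 41 × 0.12 = 4.92
  Practicals 25 × 0.05 = 1.25
  Lab reports 67 × 0.06 = 4.02
  Term project 62 × 0.18 = 11.16
  Essays 75 × 0.59 = 44.25
Sum = 65.6
Extra credit: 65.6 + 1 = 66.6
66.6 ≥ 55 → Satisfactory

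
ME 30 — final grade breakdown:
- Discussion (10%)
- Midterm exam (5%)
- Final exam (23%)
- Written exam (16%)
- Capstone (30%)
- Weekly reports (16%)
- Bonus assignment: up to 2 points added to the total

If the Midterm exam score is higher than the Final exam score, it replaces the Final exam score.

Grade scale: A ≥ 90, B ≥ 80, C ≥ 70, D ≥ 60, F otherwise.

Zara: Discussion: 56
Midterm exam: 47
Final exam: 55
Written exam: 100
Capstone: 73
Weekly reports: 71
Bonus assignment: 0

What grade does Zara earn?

D

Midterm exam (47) ≤ Final exam (55), so Final exam stays at 55.
Weighted total:
  Discussion 56 × 0.1 = 5.6
  Midterm exam 47 × 0.05 = 2.35
  Final exam 55 × 0.23 = 12.65
  Written exam 100 × 0.16 = 16
  Capstone 73 × 0.3 = 21.9
  Weekly reports 71 × 0.16 = 11.36
Sum = 69.86
Bonus assignment: 69.86 + 0 = 69.86
69.86 is ≥ 60 and < 70 → D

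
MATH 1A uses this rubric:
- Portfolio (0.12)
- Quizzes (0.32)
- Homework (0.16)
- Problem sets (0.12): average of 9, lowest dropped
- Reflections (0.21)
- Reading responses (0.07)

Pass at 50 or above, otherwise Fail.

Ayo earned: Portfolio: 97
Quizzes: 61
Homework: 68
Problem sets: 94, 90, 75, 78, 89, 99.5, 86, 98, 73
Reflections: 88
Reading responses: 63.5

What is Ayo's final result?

Pass

Problem sets: drop 73 → average of remaining 8 = 709.5/8 = 88.6875
Weighted total:
  Portfolio 97 × 0.12 = 11.64
  Quizzes 61 × 0.32 = 19.52
  Homework 68 × 0.16 = 10.88
  Problem sets 88.6875 × 0.12 = 10.6425
  Reflections 88 × 0.21 = 18.48
  Reading responses 63.5 × 0.07 = 4.445
Sum = 75.6075
75.6075 ≥ 50 → Pass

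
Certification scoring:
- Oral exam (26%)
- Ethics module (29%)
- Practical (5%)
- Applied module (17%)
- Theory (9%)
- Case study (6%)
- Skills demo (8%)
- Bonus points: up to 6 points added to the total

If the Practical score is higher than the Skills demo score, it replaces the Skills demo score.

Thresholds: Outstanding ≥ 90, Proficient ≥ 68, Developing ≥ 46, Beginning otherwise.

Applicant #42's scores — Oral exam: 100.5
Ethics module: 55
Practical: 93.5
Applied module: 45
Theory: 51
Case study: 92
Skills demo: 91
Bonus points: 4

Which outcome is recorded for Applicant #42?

Practical (93.5) > Skills demo (91), so Skills demo counts as 93.5.
Weighted total:
  Oral exam 100.5 × 0.26 = 26.13
  Ethics module 55 × 0.29 = 15.95
  Practical 93.5 × 0.05 = 4.675
  Applied module 45 × 0.17 = 7.65
  Theory 51 × 0.09 = 4.59
  Case study 92 × 0.06 = 5.52
  Skills demo 93.5 × 0.08 = 7.48
Sum = 71.995
Bonus points: 71.995 + 4 = 75.995
75.995 is ≥ 68 and < 90 → Proficient

Proficient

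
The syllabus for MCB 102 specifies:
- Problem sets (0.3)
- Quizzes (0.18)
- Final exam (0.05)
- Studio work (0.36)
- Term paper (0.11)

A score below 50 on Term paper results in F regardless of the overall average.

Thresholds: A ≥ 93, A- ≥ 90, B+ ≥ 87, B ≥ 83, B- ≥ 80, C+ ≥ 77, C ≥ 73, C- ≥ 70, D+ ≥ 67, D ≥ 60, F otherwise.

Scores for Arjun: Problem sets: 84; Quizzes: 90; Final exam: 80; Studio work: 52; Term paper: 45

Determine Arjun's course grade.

Term paper score 45 < 50: minimum not met.
Weighted total:
  Problem sets 84 × 0.3 = 25.2
  Quizzes 90 × 0.18 = 16.2
  Final exam 80 × 0.05 = 4
  Studio work 52 × 0.36 = 18.72
  Term paper 45 × 0.11 = 4.95
Sum = 69.07
Because the Term paper minimum was not met, the result is F.

F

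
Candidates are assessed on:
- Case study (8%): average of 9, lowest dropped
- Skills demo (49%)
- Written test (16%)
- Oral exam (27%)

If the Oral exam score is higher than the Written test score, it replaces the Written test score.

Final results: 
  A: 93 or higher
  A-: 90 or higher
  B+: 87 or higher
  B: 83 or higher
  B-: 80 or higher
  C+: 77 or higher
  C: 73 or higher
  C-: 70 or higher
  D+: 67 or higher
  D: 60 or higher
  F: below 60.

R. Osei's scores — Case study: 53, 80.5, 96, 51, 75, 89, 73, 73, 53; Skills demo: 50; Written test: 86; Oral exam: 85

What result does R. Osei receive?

Case study: drop 51 → average of remaining 8 = 592.5/8 = 74.0625
Oral exam (85) ≤ Written test (86), so Written test stays at 86.
Weighted total:
  Case study 74.0625 × 0.08 = 5.925
  Skills demo 50 × 0.49 = 24.5
  Written test 86 × 0.16 = 13.76
  Oral exam 85 × 0.27 = 22.95
Sum = 67.135
67.135 is ≥ 67 and < 70 → D+

D+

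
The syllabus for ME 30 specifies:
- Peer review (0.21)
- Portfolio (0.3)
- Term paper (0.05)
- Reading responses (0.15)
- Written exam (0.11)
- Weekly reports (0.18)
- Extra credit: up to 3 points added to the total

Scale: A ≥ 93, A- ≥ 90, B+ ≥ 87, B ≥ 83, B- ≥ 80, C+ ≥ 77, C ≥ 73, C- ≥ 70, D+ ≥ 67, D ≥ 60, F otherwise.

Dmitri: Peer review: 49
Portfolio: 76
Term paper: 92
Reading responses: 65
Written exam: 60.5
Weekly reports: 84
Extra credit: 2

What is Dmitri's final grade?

Weighted total:
  Peer review 49 × 0.21 = 10.29
  Portfolio 76 × 0.3 = 22.8
  Term paper 92 × 0.05 = 4.6
  Reading responses 65 × 0.15 = 9.75
  Written exam 60.5 × 0.11 = 6.655
  Weekly reports 84 × 0.18 = 15.12
Sum = 69.215
Extra credit: 69.215 + 2 = 71.215
71.215 is ≥ 70 and < 73 → C-

C-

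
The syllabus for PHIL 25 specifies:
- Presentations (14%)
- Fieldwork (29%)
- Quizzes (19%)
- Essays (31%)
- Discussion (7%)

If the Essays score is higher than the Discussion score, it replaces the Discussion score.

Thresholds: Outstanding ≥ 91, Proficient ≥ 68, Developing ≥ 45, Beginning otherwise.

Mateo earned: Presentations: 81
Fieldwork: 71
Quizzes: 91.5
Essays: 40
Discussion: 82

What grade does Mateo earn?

Essays (40) ≤ Discussion (82), so Discussion stays at 82.
Weighted total:
  Presentations 81 × 0.14 = 11.34
  Fieldwork 71 × 0.29 = 20.59
  Quizzes 91.5 × 0.19 = 17.385
  Essays 40 × 0.31 = 12.4
  Discussion 82 × 0.07 = 5.74
Sum = 67.455
67.455 is ≥ 45 and < 68 → Developing

Developing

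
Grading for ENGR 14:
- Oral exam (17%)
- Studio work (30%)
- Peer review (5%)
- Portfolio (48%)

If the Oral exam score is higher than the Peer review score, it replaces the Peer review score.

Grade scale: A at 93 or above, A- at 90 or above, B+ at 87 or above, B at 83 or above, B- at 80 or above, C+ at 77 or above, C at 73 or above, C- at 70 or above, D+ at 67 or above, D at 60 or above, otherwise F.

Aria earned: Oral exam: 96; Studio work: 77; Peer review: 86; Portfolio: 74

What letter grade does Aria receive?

Oral exam (96) > Peer review (86), so Peer review counts as 96.
Weighted total:
  Oral exam 96 × 0.17 = 16.32
  Studio work 77 × 0.3 = 23.1
  Peer review 96 × 0.05 = 4.8
  Portfolio 74 × 0.48 = 35.52
Sum = 79.74
79.74 is ≥ 77 and < 80 → C+

C+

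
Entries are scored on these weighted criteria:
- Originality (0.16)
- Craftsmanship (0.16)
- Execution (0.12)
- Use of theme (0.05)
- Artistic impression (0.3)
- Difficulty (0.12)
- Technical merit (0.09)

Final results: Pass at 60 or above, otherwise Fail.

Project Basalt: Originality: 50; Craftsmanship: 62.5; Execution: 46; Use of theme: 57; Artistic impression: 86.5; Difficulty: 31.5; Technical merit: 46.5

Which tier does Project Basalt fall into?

Weighted total:
  Originality 50 × 0.16 = 8
  Craftsmanship 62.5 × 0.16 = 10
  Execution 46 × 0.12 = 5.52
  Use of theme 57 × 0.05 = 2.85
  Artistic impression 86.5 × 0.3 = 25.95
  Difficulty 31.5 × 0.12 = 3.78
  Technical merit 46.5 × 0.09 = 4.185
Sum = 60.285
60.285 ≥ 60 → Pass

Pass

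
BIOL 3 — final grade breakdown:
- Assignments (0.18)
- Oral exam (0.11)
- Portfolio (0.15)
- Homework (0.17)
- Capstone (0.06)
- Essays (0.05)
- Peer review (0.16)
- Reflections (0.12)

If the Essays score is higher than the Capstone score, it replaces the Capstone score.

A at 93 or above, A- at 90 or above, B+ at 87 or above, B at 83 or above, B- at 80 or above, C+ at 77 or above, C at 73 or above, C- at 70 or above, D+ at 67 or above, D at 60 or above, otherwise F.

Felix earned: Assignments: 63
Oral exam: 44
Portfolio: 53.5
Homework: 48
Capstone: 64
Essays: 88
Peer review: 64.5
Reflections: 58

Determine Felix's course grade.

Essays (88) > Capstone (64), so Capstone counts as 88.
Weighted total:
  Assignments 63 × 0.18 = 11.34
  Oral exam 44 × 0.11 = 4.84
  Portfolio 53.5 × 0.15 = 8.025
  Homework 48 × 0.17 = 8.16
  Capstone 88 × 0.06 = 5.28
  Essays 88 × 0.05 = 4.4
  Peer review 64.5 × 0.16 = 10.32
  Reflections 58 × 0.12 = 6.96
Sum = 59.325
59.325 < 60 → F

F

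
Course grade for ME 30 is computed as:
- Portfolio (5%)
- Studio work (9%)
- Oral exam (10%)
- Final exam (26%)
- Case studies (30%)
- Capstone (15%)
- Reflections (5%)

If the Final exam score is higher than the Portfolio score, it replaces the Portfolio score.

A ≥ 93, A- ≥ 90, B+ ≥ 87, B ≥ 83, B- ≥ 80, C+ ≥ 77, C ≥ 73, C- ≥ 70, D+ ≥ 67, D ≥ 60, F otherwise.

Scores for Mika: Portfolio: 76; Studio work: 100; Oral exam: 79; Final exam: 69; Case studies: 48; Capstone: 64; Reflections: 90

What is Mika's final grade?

D+

Final exam (69) ≤ Portfolio (76), so Portfolio stays at 76.
Weighted total:
  Portfolio 76 × 0.05 = 3.8
  Studio work 100 × 0.09 = 9
  Oral exam 79 × 0.1 = 7.9
  Final exam 69 × 0.26 = 17.94
  Case studies 48 × 0.3 = 14.4
  Capstone 64 × 0.15 = 9.6
  Reflections 90 × 0.05 = 4.5
Sum = 67.14
67.14 is ≥ 67 and < 70 → D+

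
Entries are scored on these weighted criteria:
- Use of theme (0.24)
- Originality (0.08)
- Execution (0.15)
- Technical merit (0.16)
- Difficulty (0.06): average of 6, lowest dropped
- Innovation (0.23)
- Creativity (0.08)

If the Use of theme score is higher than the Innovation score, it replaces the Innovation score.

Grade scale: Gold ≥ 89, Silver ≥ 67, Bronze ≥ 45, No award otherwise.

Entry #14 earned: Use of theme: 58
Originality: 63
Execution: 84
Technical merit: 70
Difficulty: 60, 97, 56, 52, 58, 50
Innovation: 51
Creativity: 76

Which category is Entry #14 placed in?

Bronze

Difficulty: drop 50 → average of remaining 5 = 323/5 = 64.6
Use of theme (58) > Innovation (51), so Innovation counts as 58.
Weighted total:
  Use of theme 58 × 0.24 = 13.92
  Originality 63 × 0.08 = 5.04
  Execution 84 × 0.15 = 12.6
  Technical merit 70 × 0.16 = 11.2
  Difficulty 64.6 × 0.06 = 3.876
  Innovation 58 × 0.23 = 13.34
  Creativity 76 × 0.08 = 6.08
Sum = 66.056
66.056 is ≥ 45 and < 67 → Bronze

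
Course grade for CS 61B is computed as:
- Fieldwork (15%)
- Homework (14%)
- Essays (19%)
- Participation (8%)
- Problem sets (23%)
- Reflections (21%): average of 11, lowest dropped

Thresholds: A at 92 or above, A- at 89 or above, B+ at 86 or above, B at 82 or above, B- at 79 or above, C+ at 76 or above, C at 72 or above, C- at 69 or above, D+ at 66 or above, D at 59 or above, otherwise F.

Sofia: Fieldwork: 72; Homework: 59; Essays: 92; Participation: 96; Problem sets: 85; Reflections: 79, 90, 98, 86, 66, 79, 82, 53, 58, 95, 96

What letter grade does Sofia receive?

B-

Reflections: drop 53 → average of remaining 10 = 829/10 = 82.9
Weighted total:
  Fieldwork 72 × 0.15 = 10.8
  Homework 59 × 0.14 = 8.26
  Essays 92 × 0.19 = 17.48
  Participation 96 × 0.08 = 7.68
  Problem sets 85 × 0.23 = 19.55
  Reflections 82.9 × 0.21 = 17.409
Sum = 81.179
81.179 is ≥ 79 and < 82 → B-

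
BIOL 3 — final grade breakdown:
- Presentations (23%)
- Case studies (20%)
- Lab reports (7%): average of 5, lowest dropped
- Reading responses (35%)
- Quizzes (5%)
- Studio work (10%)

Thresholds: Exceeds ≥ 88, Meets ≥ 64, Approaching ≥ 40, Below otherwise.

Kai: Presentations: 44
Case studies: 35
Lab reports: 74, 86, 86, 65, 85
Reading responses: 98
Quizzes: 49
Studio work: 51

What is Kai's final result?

Meets

Lab reports: drop 65 → average of remaining 4 = 331/4 = 82.75
Weighted total:
  Presentations 44 × 0.23 = 10.12
  Case studies 35 × 0.2 = 7
  Lab reports 82.75 × 0.07 = 5.7925
  Reading responses 98 × 0.35 = 34.3
  Quizzes 49 × 0.05 = 2.45
  Studio work 51 × 0.1 = 5.1
Sum = 64.7625
64.7625 is ≥ 64 and < 88 → Meets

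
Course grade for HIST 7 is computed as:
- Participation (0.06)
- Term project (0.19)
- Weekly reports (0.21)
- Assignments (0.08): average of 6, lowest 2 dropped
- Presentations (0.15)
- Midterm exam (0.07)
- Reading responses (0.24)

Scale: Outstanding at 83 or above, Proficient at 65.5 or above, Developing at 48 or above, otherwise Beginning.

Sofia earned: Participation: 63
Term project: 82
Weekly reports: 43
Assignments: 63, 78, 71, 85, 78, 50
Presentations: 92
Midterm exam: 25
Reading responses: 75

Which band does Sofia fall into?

Proficient

Assignments: drop 50, 63 → average of remaining 4 = 312/4 = 78
Weighted total:
  Participation 63 × 0.06 = 3.78
  Term project 82 × 0.19 = 15.58
  Weekly reports 43 × 0.21 = 9.03
  Assignments 78 × 0.08 = 6.24
  Presentations 92 × 0.15 = 13.8
  Midterm exam 25 × 0.07 = 1.75
  Reading responses 75 × 0.24 = 18
Sum = 68.18
68.18 is ≥ 65.5 and < 83 → Proficient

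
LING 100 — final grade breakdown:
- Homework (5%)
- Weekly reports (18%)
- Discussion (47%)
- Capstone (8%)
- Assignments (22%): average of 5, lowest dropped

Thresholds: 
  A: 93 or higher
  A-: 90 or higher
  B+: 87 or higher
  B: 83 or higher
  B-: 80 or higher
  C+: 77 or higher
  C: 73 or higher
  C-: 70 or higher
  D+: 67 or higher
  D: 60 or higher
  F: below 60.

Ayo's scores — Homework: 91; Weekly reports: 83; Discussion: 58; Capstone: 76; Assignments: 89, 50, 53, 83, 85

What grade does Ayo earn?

Assignments: drop 50 → average of remaining 4 = 310/4 = 77.5
Weighted total:
  Homework 91 × 0.05 = 4.55
  Weekly reports 83 × 0.18 = 14.94
  Discussion 58 × 0.47 = 27.26
  Capstone 76 × 0.08 = 6.08
  Assignments 77.5 × 0.22 = 17.05
Sum = 69.88
69.88 is ≥ 67 and < 70 → D+

D+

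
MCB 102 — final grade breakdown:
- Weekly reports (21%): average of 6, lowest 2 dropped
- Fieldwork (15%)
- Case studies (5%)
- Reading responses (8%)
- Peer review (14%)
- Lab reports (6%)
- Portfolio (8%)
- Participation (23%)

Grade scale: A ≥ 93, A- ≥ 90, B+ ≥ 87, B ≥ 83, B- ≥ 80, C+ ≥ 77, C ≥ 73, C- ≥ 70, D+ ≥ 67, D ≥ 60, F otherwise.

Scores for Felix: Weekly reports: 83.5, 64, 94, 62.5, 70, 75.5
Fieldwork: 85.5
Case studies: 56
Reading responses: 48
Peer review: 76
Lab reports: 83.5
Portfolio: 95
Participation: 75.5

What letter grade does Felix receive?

Weekly reports: drop 62.5, 64 → average of remaining 4 = 323/4 = 80.75
Weighted total:
  Weekly reports 80.75 × 0.21 = 16.9575
  Fieldwork 85.5 × 0.15 = 12.825
  Case studies 56 × 0.05 = 2.8
  Reading responses 48 × 0.08 = 3.84
  Peer review 76 × 0.14 = 10.64
  Lab reports 83.5 × 0.06 = 5.01
  Portfolio 95 × 0.08 = 7.6
  Participation 75.5 × 0.23 = 17.365
Sum = 77.0375
77.0375 is ≥ 77 and < 80 → C+

C+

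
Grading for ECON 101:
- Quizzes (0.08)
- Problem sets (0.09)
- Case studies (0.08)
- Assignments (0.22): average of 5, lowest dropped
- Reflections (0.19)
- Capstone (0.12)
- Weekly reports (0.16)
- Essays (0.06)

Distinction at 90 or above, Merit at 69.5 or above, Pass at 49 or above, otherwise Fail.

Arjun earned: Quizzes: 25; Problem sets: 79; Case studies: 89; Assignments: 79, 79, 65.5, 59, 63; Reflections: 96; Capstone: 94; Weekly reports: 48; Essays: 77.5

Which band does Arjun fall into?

Merit

Assignments: drop 59 → average of remaining 4 = 286.5/4 = 71.625
Weighted total:
  Quizzes 25 × 0.08 = 2
  Problem sets 79 × 0.09 = 7.11
  Case studies 89 × 0.08 = 7.12
  Assignments 71.625 × 0.22 = 15.7575
  Reflections 96 × 0.19 = 18.24
  Capstone 94 × 0.12 = 11.28
  Weekly reports 48 × 0.16 = 7.68
  Essays 77.5 × 0.06 = 4.65
Sum = 73.8375
73.8375 is ≥ 69.5 and < 90 → Merit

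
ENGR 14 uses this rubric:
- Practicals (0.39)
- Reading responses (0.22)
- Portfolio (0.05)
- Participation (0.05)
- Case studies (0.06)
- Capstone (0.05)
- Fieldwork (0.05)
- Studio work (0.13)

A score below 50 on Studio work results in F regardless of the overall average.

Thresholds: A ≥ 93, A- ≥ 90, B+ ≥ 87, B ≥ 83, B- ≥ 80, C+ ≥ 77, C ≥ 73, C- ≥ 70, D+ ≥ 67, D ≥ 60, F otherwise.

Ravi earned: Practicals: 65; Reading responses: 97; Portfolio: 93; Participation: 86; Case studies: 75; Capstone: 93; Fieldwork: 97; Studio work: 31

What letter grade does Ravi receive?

F

Studio work score 31 < 50: minimum not met.
Weighted total:
  Practicals 65 × 0.39 = 25.35
  Reading responses 97 × 0.22 = 21.34
  Portfolio 93 × 0.05 = 4.65
  Participation 86 × 0.05 = 4.3
  Case studies 75 × 0.06 = 4.5
  Capstone 93 × 0.05 = 4.65
  Fieldwork 97 × 0.05 = 4.85
  Studio work 31 × 0.13 = 4.03
Sum = 73.67
Because the Studio work minimum was not met, the result is F.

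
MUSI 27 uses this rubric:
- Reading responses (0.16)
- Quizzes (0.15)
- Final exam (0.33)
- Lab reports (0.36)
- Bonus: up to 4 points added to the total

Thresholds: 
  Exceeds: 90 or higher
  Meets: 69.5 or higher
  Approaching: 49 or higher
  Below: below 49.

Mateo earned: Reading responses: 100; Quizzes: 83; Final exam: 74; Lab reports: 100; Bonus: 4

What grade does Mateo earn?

Weighted total:
  Reading responses 100 × 0.16 = 16
  Quizzes 83 × 0.15 = 12.45
  Final exam 74 × 0.33 = 24.42
  Lab reports 100 × 0.36 = 36
Sum = 88.87
Bonus: 88.87 + 4 = 92.87
92.87 ≥ 90 → Exceeds

Exceeds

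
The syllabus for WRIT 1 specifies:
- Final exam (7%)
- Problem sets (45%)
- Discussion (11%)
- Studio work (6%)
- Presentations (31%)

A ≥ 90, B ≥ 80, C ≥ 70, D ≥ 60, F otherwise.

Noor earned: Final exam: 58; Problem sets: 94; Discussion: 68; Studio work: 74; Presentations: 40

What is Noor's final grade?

Weighted total:
  Final exam 58 × 0.07 = 4.06
  Problem sets 94 × 0.45 = 42.3
  Discussion 68 × 0.11 = 7.48
  Studio work 74 × 0.06 = 4.44
  Presentations 40 × 0.31 = 12.4
Sum = 70.68
70.68 is ≥ 70 and < 80 → C

C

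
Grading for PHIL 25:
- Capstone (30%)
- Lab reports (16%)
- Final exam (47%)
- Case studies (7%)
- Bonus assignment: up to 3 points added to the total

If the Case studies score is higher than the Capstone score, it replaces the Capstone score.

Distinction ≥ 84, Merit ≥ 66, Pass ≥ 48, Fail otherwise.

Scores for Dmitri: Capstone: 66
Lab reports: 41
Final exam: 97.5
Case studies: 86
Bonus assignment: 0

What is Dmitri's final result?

Case studies (86) > Capstone (66), so Capstone counts as 86.
Weighted total:
  Capstone 86 × 0.3 = 25.8
  Lab reports 41 × 0.16 = 6.56
  Final exam 97.5 × 0.47 = 45.825
  Case studies 86 × 0.07 = 6.02
Sum = 84.205
Bonus assignment: 84.205 + 0 = 84.205
84.205 ≥ 84 → Distinction

Distinction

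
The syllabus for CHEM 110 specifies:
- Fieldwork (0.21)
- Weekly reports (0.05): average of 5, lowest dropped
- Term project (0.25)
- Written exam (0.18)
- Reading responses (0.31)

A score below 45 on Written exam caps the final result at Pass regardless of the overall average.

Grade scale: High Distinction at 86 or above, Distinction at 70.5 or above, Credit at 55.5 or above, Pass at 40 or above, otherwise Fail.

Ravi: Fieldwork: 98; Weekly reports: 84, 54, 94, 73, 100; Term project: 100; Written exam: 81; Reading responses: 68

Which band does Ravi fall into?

Distinction

Weekly reports: drop 54 → average of remaining 4 = 351/4 = 87.75
Written exam score 81 ≥ 45: minimum met.
Weighted total:
  Fieldwork 98 × 0.21 = 20.58
  Weekly reports 87.75 × 0.05 = 4.3875
  Term project 100 × 0.25 = 25
  Written exam 81 × 0.18 = 14.58
  Reading responses 68 × 0.31 = 21.08
Sum = 85.6275
85.6275 is ≥ 70.5 and < 86 → Distinction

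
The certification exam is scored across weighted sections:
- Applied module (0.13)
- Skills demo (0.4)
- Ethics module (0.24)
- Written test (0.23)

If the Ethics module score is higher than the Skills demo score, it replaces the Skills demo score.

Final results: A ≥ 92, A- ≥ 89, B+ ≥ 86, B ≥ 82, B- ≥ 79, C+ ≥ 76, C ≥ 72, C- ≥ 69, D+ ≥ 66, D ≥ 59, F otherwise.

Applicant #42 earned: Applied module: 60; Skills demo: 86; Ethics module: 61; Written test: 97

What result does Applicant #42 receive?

B-

Ethics module (61) ≤ Skills demo (86), so Skills demo stays at 86.
Weighted total:
  Applied module 60 × 0.13 = 7.8
  Skills demo 86 × 0.4 = 34.4
  Ethics module 61 × 0.24 = 14.64
  Written test 97 × 0.23 = 22.31
Sum = 79.15
79.15 is ≥ 79 and < 82 → B-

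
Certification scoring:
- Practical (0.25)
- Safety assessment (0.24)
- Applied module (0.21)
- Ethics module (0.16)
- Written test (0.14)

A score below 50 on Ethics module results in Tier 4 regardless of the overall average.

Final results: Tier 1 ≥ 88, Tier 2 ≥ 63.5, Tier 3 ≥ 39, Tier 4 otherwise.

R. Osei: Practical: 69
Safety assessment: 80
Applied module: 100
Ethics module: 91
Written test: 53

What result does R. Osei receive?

Tier 2

Ethics module score 91 ≥ 50: minimum met.
Weighted total:
  Practical 69 × 0.25 = 17.25
  Safety assessment 80 × 0.24 = 19.2
  Applied module 100 × 0.21 = 21
  Ethics module 91 × 0.16 = 14.56
  Written test 53 × 0.14 = 7.42
Sum = 79.43
79.43 is ≥ 63.5 and < 88 → Tier 2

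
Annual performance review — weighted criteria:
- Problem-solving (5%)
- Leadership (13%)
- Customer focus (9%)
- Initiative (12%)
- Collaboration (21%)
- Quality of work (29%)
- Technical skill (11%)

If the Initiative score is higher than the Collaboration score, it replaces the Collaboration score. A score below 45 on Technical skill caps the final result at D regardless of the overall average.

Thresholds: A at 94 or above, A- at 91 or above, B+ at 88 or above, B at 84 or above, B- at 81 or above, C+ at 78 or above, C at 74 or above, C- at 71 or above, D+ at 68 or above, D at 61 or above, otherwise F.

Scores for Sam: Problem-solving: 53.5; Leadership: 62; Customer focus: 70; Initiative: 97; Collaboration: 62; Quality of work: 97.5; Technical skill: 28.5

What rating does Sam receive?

Initiative (97) > Collaboration (62), so Collaboration counts as 97.
Technical skill score 28.5 < 45: minimum not met.
Weighted total:
  Problem-solving 53.5 × 0.05 = 2.675
  Leadership 62 × 0.13 = 8.06
  Customer focus 70 × 0.09 = 6.3
  Initiative 97 × 0.12 = 11.64
  Collaboration 97 × 0.21 = 20.37
  Quality of work 97.5 × 0.29 = 28.275
  Technical skill 28.5 × 0.11 = 3.135
Sum = 80.455
80.455 would be C+; cap at D applies → D.

D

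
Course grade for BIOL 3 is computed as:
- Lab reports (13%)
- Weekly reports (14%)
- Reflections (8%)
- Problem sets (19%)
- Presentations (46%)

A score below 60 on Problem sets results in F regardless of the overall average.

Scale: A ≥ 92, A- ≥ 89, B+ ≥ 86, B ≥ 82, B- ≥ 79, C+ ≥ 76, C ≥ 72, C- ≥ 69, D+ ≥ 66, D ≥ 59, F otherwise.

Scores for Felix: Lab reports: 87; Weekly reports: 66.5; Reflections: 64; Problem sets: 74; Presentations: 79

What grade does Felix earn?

Problem sets score 74 ≥ 60: minimum met.
Weighted total:
  Lab reports 87 × 0.13 = 11.31
  Weekly reports 66.5 × 0.14 = 9.31
  Reflections 64 × 0.08 = 5.12
  Problem sets 74 × 0.19 = 14.06
  Presentations 79 × 0.46 = 36.34
Sum = 76.14
76.14 is ≥ 76 and < 79 → C+

C+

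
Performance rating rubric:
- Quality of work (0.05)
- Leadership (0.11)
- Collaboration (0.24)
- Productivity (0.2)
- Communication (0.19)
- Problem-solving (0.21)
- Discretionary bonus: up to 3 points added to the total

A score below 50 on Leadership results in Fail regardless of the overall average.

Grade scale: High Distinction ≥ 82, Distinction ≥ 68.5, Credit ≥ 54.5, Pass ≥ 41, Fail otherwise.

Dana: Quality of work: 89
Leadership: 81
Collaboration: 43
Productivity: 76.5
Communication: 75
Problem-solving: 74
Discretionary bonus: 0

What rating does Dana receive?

Distinction

Leadership score 81 ≥ 50: minimum met.
Weighted total:
  Quality of work 89 × 0.05 = 4.45
  Leadership 81 × 0.11 = 8.91
  Collaboration 43 × 0.24 = 10.32
  Productivity 76.5 × 0.2 = 15.3
  Communication 75 × 0.19 = 14.25
  Problem-solving 74 × 0.21 = 15.54
Sum = 68.77
Discretionary bonus: 68.77 + 0 = 68.77
68.77 is ≥ 68.5 and < 82 → Distinction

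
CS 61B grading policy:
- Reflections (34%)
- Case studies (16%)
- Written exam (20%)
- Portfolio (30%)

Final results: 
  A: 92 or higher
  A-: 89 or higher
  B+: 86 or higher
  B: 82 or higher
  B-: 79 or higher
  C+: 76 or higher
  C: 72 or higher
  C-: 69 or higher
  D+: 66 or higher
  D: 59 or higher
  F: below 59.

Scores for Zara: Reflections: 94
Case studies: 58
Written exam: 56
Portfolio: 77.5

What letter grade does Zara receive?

Weighted total:
  Reflections 94 × 0.34 = 31.96
  Case studies 58 × 0.16 = 9.28
  Written exam 56 × 0.2 = 11.2
  Portfolio 77.5 × 0.3 = 23.25
Sum = 75.69
75.69 is ≥ 72 and < 76 → C

C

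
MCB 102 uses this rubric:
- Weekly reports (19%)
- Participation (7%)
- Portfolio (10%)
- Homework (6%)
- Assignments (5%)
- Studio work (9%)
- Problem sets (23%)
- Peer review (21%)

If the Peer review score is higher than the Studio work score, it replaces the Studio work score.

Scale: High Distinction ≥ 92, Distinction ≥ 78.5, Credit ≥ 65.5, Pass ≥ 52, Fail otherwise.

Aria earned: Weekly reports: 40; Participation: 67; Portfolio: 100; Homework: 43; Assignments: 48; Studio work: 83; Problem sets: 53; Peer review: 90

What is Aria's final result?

Credit

Peer review (90) > Studio work (83), so Studio work counts as 90.
Weighted total:
  Weekly reports 40 × 0.19 = 7.6
  Participation 67 × 0.07 = 4.69
  Portfolio 100 × 0.1 = 10
  Homework 43 × 0.06 = 2.58
  Assignments 48 × 0.05 = 2.4
  Studio work 90 × 0.09 = 8.1
  Problem sets 53 × 0.23 = 12.19
  Peer review 90 × 0.21 = 18.9
Sum = 66.46
66.46 is ≥ 65.5 and < 78.5 → Credit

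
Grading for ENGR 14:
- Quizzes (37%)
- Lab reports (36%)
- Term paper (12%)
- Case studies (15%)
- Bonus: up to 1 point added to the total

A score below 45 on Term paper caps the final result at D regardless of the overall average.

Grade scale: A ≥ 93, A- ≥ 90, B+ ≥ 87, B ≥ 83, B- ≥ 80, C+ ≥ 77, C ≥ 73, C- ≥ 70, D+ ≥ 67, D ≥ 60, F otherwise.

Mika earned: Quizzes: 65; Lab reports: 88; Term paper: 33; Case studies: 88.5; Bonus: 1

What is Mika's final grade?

Term paper score 33 < 45: minimum not met.
Weighted total:
  Quizzes 65 × 0.37 = 24.05
  Lab reports 88 × 0.36 = 31.68
  Term paper 33 × 0.12 = 3.96
  Case studies 88.5 × 0.15 = 13.275
Sum = 72.965
Bonus: 72.965 + 1 = 73.965
73.965 would be C; cap at D applies → D.

D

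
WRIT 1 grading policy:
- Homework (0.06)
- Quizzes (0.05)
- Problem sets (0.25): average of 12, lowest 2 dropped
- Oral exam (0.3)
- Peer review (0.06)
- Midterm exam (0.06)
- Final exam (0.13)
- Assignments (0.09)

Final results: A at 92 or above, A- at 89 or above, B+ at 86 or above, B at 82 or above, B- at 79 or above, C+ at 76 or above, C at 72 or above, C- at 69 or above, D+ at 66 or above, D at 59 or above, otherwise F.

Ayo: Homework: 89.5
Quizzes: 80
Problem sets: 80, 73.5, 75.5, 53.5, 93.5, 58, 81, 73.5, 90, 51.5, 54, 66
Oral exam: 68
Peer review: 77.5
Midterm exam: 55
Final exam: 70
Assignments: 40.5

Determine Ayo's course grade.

Problem sets: drop 51.5, 53.5 → average of remaining 10 = 745/10 = 74.5
Weighted total:
  Homework 89.5 × 0.06 = 5.37
  Quizzes 80 × 0.05 = 4
  Problem sets 74.5 × 0.25 = 18.625
  Oral exam 68 × 0.3 = 20.4
  Peer review 77.5 × 0.06 = 4.65
  Midterm exam 55 × 0.06 = 3.3
  Final exam 70 × 0.13 = 9.1
  Assignments 40.5 × 0.09 = 3.645
Sum = 69.09
69.09 is ≥ 69 and < 72 → C-

C-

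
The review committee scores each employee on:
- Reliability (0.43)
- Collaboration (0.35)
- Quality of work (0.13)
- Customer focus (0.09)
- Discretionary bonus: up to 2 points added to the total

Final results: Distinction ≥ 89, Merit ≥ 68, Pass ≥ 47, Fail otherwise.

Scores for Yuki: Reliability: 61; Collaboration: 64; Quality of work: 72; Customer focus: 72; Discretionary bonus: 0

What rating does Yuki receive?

Pass

Weighted total:
  Reliability 61 × 0.43 = 26.23
  Collaboration 64 × 0.35 = 22.4
  Quality of work 72 × 0.13 = 9.36
  Customer focus 72 × 0.09 = 6.48
Sum = 64.47
Discretionary bonus: 64.47 + 0 = 64.47
64.47 is ≥ 47 and < 68 → Pass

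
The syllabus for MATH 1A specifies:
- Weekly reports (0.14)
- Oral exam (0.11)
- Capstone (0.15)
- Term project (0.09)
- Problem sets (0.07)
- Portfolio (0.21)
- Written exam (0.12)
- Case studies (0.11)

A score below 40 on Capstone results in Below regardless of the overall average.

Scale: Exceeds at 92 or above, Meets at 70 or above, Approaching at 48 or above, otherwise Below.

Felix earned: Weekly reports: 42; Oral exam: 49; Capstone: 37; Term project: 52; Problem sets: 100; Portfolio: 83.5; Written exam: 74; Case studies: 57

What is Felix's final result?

Below

Capstone score 37 < 40: minimum not met.
Weighted total:
  Weekly reports 42 × 0.14 = 5.88
  Oral exam 49 × 0.11 = 5.39
  Capstone 37 × 0.15 = 5.55
  Term project 52 × 0.09 = 4.68
  Problem sets 100 × 0.07 = 7
  Portfolio 83.5 × 0.21 = 17.535
  Written exam 74 × 0.12 = 8.88
  Case studies 57 × 0.11 = 6.27
Sum = 61.185
Because the Capstone minimum was not met, the result is Below.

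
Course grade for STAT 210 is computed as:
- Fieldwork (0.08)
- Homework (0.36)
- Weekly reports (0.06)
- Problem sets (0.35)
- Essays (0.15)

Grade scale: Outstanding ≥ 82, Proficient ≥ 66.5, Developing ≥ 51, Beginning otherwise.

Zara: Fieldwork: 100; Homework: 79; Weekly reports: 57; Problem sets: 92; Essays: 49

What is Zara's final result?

Weighted total:
  Fieldwork 100 × 0.08 = 8
  Homework 79 × 0.36 = 28.44
  Weekly reports 57 × 0.06 = 3.42
  Problem sets 92 × 0.35 = 32.2
  Essays 49 × 0.15 = 7.35
Sum = 79.41
79.41 is ≥ 66.5 and < 82 → Proficient

Proficient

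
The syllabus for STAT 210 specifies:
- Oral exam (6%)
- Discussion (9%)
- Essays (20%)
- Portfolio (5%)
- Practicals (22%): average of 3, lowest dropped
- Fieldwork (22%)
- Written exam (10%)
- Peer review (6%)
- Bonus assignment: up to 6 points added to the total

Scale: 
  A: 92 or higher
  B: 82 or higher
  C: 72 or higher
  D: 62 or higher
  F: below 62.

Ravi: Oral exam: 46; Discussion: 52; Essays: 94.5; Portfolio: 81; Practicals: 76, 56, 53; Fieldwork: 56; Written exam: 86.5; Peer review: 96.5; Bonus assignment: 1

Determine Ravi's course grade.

Practicals: drop 53 → average of remaining 2 = 132/2 = 66
Weighted total:
  Oral exam 46 × 0.06 = 2.76
  Discussion 52 × 0.09 = 4.68
  Essays 94.5 × 0.2 = 18.9
  Portfolio 81 × 0.05 = 4.05
  Practicals 66 × 0.22 = 14.52
  Fieldwork 56 × 0.22 = 12.32
  Written exam 86.5 × 0.1 = 8.65
  Peer review 96.5 × 0.06 = 5.79
Sum = 71.67
Bonus assignment: 71.67 + 1 = 72.67
72.67 is ≥ 72 and < 82 → C

C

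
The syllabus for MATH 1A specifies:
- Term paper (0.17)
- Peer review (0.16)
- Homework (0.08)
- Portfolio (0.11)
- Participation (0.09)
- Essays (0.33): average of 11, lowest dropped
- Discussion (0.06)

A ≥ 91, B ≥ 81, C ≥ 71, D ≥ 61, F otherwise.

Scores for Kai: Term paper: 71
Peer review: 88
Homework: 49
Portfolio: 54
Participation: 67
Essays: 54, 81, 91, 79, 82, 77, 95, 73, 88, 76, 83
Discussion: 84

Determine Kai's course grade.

C

Essays: drop 54 → average of remaining 10 = 825/10 = 82.5
Weighted total:
  Term paper 71 × 0.17 = 12.07
  Peer review 88 × 0.16 = 14.08
  Homework 49 × 0.08 = 3.92
  Portfolio 54 × 0.11 = 5.94
  Participation 67 × 0.09 = 6.03
  Essays 82.5 × 0.33 = 27.225
  Discussion 84 × 0.06 = 5.04
Sum = 74.305
74.305 is ≥ 71 and < 81 → C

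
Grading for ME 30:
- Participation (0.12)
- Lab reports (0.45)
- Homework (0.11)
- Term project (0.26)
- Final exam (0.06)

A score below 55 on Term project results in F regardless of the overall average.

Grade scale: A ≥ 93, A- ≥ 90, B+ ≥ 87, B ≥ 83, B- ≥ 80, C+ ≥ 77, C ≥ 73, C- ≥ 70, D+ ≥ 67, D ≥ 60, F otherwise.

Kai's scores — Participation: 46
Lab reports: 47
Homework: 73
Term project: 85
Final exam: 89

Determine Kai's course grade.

D

Term project score 85 ≥ 55: minimum met.
Weighted total:
  Participation 46 × 0.12 = 5.52
  Lab reports 47 × 0.45 = 21.15
  Homework 73 × 0.11 = 8.03
  Term project 85 × 0.26 = 22.1
  Final exam 89 × 0.06 = 5.34
Sum = 62.14
62.14 is ≥ 60 and < 67 → D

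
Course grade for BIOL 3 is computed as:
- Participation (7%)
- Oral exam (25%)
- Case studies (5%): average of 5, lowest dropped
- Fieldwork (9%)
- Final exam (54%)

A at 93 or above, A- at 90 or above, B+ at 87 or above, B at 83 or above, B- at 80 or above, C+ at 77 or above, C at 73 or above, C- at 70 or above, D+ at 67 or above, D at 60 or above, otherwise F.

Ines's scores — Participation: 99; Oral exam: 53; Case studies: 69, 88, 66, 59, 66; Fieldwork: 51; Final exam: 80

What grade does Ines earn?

C-

Case studies: drop 59 → average of remaining 4 = 289/4 = 72.25
Weighted total:
  Participation 99 × 0.07 = 6.93
  Oral exam 53 × 0.25 = 13.25
  Case studies 72.25 × 0.05 = 3.6125
  Fieldwork 51 × 0.09 = 4.59
  Final exam 80 × 0.54 = 43.2
Sum = 71.5825
71.5825 is ≥ 70 and < 73 → C-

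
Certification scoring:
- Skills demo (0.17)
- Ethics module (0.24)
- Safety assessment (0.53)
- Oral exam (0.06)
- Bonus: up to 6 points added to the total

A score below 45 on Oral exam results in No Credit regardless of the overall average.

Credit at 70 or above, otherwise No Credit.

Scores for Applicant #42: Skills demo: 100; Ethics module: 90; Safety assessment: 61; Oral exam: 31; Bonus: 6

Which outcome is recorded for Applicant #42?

Oral exam score 31 < 45: minimum not met.
Weighted total:
  Skills demo 100 × 0.17 = 17
  Ethics module 90 × 0.24 = 21.6
  Safety assessment 61 × 0.53 = 32.33
  Oral exam 31 × 0.06 = 1.86
Sum = 72.79
Bonus: 72.79 + 6 = 78.79
Because the Oral exam minimum was not met, the result is No Credit.

No Credit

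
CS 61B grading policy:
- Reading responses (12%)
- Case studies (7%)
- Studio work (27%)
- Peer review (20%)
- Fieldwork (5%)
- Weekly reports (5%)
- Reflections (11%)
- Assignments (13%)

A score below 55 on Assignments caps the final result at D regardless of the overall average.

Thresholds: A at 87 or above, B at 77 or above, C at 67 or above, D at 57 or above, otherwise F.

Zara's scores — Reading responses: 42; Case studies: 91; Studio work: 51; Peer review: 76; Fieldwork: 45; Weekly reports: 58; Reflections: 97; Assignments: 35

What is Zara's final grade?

Assignments score 35 < 55: minimum not met.
Weighted total:
  Reading responses 42 × 0.12 = 5.04
  Case studies 91 × 0.07 = 6.37
  Studio work 51 × 0.27 = 13.77
  Peer review 76 × 0.2 = 15.2
  Fieldwork 45 × 0.05 = 2.25
  Weekly reports 58 × 0.05 = 2.9
  Reflections 97 × 0.11 = 10.67
  Assignments 35 × 0.13 = 4.55
Sum = 60.75
60.75 would be D; cap at D applies → D.

D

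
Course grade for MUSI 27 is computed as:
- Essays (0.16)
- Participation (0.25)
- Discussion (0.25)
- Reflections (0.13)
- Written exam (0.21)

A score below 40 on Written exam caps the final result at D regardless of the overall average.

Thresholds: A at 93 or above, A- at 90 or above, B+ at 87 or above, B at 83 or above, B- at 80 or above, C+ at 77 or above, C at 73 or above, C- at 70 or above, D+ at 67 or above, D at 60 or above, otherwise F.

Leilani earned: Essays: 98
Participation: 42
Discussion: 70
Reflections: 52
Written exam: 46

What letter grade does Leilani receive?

Written exam score 46 ≥ 40: minimum met.
Weighted total:
  Essays 98 × 0.16 = 15.68
  Participation 42 × 0.25 = 10.5
  Discussion 70 × 0.25 = 17.5
  Reflections 52 × 0.13 = 6.76
  Written exam 46 × 0.21 = 9.66
Sum = 60.1
60.1 is ≥ 60 and < 67 → D

D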